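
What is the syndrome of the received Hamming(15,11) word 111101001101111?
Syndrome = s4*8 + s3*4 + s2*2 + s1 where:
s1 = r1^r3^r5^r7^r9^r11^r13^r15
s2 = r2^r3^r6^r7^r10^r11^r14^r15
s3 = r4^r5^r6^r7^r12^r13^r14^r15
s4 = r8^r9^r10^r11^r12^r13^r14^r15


s1=1, s2=0, s3=0, s4=0

Syndrome = 1 (error at position 1)


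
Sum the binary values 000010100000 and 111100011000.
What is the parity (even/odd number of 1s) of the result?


000010100000 = 160
111100011000 = 3864
Sum = 4024 = 111110111000
1s count = 8

even parity (8 ones in 111110111000)


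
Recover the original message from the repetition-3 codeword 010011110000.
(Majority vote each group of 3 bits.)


Groups: 010, 011, 110, 000
Majority votes: 0110

0110


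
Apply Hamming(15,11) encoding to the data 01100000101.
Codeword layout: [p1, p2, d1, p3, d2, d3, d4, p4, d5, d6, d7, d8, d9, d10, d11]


Parity bits: p1=1, p2=0, p3=0, p4=0

100011000000101


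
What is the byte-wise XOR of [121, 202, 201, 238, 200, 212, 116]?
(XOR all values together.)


XOR chain: 121 ^ 202 ^ 201 ^ 238 ^ 200 ^ 212 ^ 116 = 252

252


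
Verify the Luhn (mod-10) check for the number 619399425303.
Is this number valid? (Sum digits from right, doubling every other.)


Luhn sum = 51
51 mod 10 = 1

Invalid (Luhn sum mod 10 = 1)


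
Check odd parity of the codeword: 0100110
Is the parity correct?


Number of 1s: 3

Yes, parity is correct (3 ones)


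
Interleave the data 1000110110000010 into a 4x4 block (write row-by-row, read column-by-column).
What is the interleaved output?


Matrix:
  1000
  1101
  1000
  0010
Read columns: 1110010000010100

1110010000010100


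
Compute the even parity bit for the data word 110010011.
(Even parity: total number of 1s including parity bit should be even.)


Number of 1s in data: 5
Parity bit: 1

1


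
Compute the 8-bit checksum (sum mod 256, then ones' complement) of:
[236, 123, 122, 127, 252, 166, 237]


Sum = 1263 mod 256 = 239
Complement = 16

16


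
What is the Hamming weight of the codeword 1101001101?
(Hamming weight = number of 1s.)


Counting 1s in 1101001101

6


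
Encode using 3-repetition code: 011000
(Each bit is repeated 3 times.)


Each bit -> 3 copies

000111111000000000


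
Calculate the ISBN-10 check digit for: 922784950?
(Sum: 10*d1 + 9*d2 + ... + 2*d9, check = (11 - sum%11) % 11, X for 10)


Weighted sum: 292
292 mod 11 = 6

Check digit: 5


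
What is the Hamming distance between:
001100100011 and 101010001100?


XOR: 100110101111
Count of 1s: 8

8


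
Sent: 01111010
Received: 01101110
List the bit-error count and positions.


XOR: 00010100

2 error(s) at position(s): 3, 5


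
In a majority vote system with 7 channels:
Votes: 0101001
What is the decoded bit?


Ones: 3 out of 7
Threshold: 4

0 (3/7 voted 1)


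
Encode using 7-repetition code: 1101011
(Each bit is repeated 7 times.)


Each bit -> 7 copies

1111111111111100000001111111000000011111111111111


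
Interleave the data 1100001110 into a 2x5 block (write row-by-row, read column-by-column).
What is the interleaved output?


Matrix:
  11000
  01110
Read columns: 1011010100

1011010100


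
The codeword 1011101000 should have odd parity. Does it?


Number of 1s: 5

Yes, parity is correct (5 ones)


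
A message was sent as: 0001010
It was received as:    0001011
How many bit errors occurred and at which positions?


XOR: 0000001

1 error(s) at position(s): 6


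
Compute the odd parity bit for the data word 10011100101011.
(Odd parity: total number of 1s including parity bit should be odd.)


Number of 1s in data: 8
Parity bit: 1

1


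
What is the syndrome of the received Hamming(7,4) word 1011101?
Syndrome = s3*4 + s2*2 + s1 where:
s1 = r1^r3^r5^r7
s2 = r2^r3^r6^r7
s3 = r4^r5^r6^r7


s1=0, s2=0, s3=1

Syndrome = 4 (error at position 4)


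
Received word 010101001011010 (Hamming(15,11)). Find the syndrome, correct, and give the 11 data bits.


Syndrome = 0: no error detected

Data: 00101011010 (no errors)


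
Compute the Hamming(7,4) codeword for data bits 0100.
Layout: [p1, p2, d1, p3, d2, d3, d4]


Parity bits: p1=1, p2=0, p3=1

1001100


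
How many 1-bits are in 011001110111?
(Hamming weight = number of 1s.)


Counting 1s in 011001110111

8


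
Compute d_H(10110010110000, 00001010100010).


XOR: 10111000010010
Count of 1s: 6

6


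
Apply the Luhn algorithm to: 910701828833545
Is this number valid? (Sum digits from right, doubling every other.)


Luhn sum = 72
72 mod 10 = 2

Invalid (Luhn sum mod 10 = 2)


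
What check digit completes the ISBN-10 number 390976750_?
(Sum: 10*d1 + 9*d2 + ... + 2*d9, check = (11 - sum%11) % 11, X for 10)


Weighted sum: 289
289 mod 11 = 3

Check digit: 8


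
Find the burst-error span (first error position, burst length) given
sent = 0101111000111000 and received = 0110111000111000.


XOR: 0011000000000000

Burst at position 2, length 2


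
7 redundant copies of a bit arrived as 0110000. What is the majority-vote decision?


Ones: 2 out of 7
Threshold: 4

0 (2/7 voted 1)


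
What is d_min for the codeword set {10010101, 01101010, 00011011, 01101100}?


Comparing all pairs, minimum distance: 2
Can detect 1 errors, correct 0 errors

2


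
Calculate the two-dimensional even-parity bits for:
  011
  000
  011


Row parities: 000
Column parities: 000

Row P: 000, Col P: 000, Corner: 0


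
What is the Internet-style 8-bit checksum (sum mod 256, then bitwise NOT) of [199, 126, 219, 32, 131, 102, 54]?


Sum = 863 mod 256 = 95
Complement = 160

160


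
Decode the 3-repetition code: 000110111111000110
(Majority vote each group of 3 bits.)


Groups: 000, 110, 111, 111, 000, 110
Majority votes: 011101

011101


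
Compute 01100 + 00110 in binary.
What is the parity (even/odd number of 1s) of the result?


01100 = 12
00110 = 6
Sum = 18 = 10010
1s count = 2

even parity (2 ones in 10010)


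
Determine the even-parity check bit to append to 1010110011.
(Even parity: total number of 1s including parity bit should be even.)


Number of 1s in data: 6
Parity bit: 0

0


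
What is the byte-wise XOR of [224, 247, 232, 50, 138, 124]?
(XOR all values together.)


XOR chain: 224 ^ 247 ^ 232 ^ 50 ^ 138 ^ 124 = 59

59


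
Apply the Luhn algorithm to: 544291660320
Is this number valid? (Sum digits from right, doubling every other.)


Luhn sum = 41
41 mod 10 = 1

Invalid (Luhn sum mod 10 = 1)


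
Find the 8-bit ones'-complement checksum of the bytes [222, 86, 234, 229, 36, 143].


Sum = 950 mod 256 = 182
Complement = 73

73


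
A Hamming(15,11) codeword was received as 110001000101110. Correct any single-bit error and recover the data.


Syndrome = 0: no error detected

Data: 00100101110 (no errors)


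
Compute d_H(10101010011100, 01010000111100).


XOR: 11111010100000
Count of 1s: 7

7


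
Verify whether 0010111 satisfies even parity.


Number of 1s: 4

Yes, parity is correct (4 ones)


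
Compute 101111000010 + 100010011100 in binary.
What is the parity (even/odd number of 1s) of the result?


101111000010 = 3010
100010011100 = 2204
Sum = 5214 = 1010001011110
1s count = 7

odd parity (7 ones in 1010001011110)


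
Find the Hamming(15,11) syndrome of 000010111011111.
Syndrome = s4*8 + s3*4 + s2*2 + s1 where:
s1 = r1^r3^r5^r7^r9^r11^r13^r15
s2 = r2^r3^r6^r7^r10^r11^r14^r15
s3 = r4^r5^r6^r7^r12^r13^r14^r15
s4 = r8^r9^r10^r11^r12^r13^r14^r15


s1=0, s2=0, s3=0, s4=1

Syndrome = 8 (error at position 8)


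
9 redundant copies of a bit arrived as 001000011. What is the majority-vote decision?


Ones: 3 out of 9
Threshold: 5

0 (3/9 voted 1)


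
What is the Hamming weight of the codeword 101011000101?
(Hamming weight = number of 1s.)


Counting 1s in 101011000101

6


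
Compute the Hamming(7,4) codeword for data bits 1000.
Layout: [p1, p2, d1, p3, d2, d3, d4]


Parity bits: p1=1, p2=1, p3=0

1110000


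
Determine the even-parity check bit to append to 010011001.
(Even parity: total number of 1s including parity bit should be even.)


Number of 1s in data: 4
Parity bit: 0

0


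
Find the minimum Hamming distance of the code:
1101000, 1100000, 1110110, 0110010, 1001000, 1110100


Comparing all pairs, minimum distance: 1
Can detect 0 errors, correct 0 errors

1


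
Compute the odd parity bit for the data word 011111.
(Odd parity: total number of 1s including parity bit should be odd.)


Number of 1s in data: 5
Parity bit: 0

0


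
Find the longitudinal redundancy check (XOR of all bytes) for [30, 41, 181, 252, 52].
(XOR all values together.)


XOR chain: 30 ^ 41 ^ 181 ^ 252 ^ 52 = 74

74


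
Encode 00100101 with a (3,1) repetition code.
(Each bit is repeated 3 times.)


Each bit -> 3 copies

000000111000000111000111


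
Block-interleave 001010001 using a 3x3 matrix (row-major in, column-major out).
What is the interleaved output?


Matrix:
  001
  010
  001
Read columns: 000010101

000010101


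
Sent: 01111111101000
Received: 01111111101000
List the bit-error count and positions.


XOR: 00000000000000

0 errors (received matches sent)


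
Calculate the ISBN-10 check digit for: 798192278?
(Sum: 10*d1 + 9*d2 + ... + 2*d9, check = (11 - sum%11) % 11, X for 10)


Weighted sum: 331
331 mod 11 = 1

Check digit: X


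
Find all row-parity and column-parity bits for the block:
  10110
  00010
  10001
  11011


Row parities: 1100
Column parities: 11110

Row P: 1100, Col P: 11110, Corner: 0


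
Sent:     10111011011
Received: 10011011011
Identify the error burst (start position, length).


XOR: 00100000000

Burst at position 2, length 1


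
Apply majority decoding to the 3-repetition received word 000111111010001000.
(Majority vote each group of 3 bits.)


Groups: 000, 111, 111, 010, 001, 000
Majority votes: 011000

011000


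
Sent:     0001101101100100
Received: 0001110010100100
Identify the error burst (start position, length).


XOR: 0000011111000000

Burst at position 5, length 5


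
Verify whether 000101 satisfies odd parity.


Number of 1s: 2

No, parity error (2 ones)


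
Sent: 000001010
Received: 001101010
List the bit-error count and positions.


XOR: 001100000

2 error(s) at position(s): 2, 3


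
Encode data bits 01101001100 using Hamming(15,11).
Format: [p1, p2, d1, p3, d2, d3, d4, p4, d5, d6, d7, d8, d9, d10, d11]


Parity bits: p1=1, p2=1, p3=0, p4=1

110011011001100


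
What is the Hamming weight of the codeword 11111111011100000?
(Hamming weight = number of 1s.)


Counting 1s in 11111111011100000

11


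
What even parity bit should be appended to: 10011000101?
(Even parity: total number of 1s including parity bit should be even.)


Number of 1s in data: 5
Parity bit: 1

1


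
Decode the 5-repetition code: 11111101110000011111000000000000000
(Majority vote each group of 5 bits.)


Groups: 11111, 10111, 00000, 11111, 00000, 00000, 00000
Majority votes: 1101000

1101000


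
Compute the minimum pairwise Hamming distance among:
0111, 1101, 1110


Comparing all pairs, minimum distance: 2
Can detect 1 errors, correct 0 errors

2


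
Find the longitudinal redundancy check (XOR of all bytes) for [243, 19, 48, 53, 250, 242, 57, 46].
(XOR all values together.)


XOR chain: 243 ^ 19 ^ 48 ^ 53 ^ 250 ^ 242 ^ 57 ^ 46 = 250

250


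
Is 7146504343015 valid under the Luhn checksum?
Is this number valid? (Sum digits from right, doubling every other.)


Luhn sum = 48
48 mod 10 = 8

Invalid (Luhn sum mod 10 = 8)


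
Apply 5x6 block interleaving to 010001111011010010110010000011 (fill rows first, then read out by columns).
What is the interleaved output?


Matrix:
  010001
  111011
  010010
  110010
  000011
Read columns: 010101111001000000000111111001

010101111001000000000111111001


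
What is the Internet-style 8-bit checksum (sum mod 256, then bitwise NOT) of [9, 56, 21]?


Sum = 86 mod 256 = 86
Complement = 169

169


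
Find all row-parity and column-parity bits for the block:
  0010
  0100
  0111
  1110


Row parities: 1111
Column parities: 1111

Row P: 1111, Col P: 1111, Corner: 0


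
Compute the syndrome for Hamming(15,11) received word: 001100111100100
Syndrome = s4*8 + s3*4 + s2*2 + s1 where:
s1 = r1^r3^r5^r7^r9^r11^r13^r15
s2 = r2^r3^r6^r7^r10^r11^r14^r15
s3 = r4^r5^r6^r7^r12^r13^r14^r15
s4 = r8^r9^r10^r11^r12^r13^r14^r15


s1=0, s2=1, s3=1, s4=0

Syndrome = 6 (error at position 6)


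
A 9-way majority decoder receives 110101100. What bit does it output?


Ones: 5 out of 9
Threshold: 5

1 (5/9 voted 1)


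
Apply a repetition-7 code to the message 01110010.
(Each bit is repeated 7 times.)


Each bit -> 7 copies

00000001111111111111111111110000000000000011111110000000


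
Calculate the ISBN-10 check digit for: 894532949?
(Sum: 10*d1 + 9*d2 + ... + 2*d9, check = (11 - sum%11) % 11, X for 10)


Weighted sum: 322
322 mod 11 = 3

Check digit: 8


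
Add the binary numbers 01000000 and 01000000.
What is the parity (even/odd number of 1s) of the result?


01000000 = 64
01000000 = 64
Sum = 128 = 10000000
1s count = 1

odd parity (1 ones in 10000000)


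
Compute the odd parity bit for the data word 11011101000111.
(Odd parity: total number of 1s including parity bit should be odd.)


Number of 1s in data: 9
Parity bit: 0

0


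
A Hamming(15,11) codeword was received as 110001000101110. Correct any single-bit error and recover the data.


Syndrome = 0: no error detected

Data: 00100101110 (no errors)


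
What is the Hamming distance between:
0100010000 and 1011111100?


XOR: 1111101100
Count of 1s: 7

7


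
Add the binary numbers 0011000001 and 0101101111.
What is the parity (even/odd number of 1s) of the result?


0011000001 = 193
0101101111 = 367
Sum = 560 = 1000110000
1s count = 3

odd parity (3 ones in 1000110000)


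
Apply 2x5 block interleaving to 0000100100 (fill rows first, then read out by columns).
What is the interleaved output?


Matrix:
  00001
  00100
Read columns: 0000010010

0000010010


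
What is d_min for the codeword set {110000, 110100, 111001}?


Comparing all pairs, minimum distance: 1
Can detect 0 errors, correct 0 errors

1


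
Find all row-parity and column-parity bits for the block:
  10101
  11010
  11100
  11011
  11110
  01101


Row parities: 111001
Column parities: 11011

Row P: 111001, Col P: 11011, Corner: 0


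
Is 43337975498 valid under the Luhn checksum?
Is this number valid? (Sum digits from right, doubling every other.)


Luhn sum = 64
64 mod 10 = 4

Invalid (Luhn sum mod 10 = 4)


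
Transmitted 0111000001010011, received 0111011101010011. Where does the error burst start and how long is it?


XOR: 0000011100000000

Burst at position 5, length 3


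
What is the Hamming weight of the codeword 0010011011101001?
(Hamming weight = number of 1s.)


Counting 1s in 0010011011101001

8


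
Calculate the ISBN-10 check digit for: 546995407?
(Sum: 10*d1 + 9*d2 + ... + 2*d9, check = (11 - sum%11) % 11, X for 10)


Weighted sum: 306
306 mod 11 = 9

Check digit: 2


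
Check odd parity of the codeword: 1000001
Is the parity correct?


Number of 1s: 2

No, parity error (2 ones)


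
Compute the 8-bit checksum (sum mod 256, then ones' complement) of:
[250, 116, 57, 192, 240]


Sum = 855 mod 256 = 87
Complement = 168

168


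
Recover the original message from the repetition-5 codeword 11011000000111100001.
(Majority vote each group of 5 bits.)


Groups: 11011, 00000, 01111, 00001
Majority votes: 1010

1010


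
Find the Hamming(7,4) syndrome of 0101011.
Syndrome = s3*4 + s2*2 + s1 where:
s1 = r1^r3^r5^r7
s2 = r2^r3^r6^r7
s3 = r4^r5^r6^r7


s1=1, s2=1, s3=1

Syndrome = 7 (error at position 7)


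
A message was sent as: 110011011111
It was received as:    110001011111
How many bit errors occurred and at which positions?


XOR: 000010000000

1 error(s) at position(s): 4


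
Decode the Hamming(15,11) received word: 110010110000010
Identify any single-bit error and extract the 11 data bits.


Syndrome = 7: error at position 7

Data: 01000000010 (corrected bit 7)


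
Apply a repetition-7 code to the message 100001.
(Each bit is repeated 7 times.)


Each bit -> 7 copies

111111100000000000000000000000000001111111


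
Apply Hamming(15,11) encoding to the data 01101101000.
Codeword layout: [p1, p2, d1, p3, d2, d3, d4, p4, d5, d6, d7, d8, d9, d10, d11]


Parity bits: p1=0, p2=0, p3=1, p4=1

000111011101000


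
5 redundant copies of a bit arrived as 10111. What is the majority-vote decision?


Ones: 4 out of 5
Threshold: 3

1 (4/5 voted 1)


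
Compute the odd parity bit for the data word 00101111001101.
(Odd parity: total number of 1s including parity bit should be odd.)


Number of 1s in data: 8
Parity bit: 1

1


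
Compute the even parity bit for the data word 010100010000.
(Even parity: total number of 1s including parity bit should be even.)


Number of 1s in data: 3
Parity bit: 1

1


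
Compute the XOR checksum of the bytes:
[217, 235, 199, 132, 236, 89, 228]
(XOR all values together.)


XOR chain: 217 ^ 235 ^ 199 ^ 132 ^ 236 ^ 89 ^ 228 = 32

32


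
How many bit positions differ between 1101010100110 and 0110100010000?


XOR: 1011110110110
Count of 1s: 9

9


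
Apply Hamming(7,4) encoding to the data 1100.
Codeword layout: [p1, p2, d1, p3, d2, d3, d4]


Parity bits: p1=0, p2=1, p3=1

0111100


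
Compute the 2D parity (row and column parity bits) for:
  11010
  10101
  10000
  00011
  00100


Row parities: 11101
Column parities: 11000

Row P: 11101, Col P: 11000, Corner: 0


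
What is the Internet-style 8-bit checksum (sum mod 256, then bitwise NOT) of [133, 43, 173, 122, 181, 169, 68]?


Sum = 889 mod 256 = 121
Complement = 134

134


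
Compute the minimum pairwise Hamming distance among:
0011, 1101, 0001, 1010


Comparing all pairs, minimum distance: 1
Can detect 0 errors, correct 0 errors

1


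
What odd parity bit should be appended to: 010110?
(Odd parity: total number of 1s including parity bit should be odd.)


Number of 1s in data: 3
Parity bit: 0

0


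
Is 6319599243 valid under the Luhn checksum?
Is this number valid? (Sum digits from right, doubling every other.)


Luhn sum = 49
49 mod 10 = 9

Invalid (Luhn sum mod 10 = 9)


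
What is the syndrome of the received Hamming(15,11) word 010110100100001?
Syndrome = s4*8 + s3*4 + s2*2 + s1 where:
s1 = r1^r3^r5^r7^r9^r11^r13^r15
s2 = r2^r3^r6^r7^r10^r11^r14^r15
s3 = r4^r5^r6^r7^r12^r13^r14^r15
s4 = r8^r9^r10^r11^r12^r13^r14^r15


s1=1, s2=0, s3=0, s4=0

Syndrome = 1 (error at position 1)


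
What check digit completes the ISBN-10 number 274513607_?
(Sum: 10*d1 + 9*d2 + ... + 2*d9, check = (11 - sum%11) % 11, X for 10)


Weighted sum: 209
209 mod 11 = 0

Check digit: 0


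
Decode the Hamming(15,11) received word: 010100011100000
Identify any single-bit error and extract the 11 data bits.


Syndrome = 13: error at position 13

Data: 00001100100 (corrected bit 13)


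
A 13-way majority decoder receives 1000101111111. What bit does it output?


Ones: 9 out of 13
Threshold: 7

1 (9/13 voted 1)


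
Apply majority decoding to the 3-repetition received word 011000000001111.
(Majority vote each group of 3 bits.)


Groups: 011, 000, 000, 001, 111
Majority votes: 10001

10001


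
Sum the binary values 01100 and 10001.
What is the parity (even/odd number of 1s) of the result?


01100 = 12
10001 = 17
Sum = 29 = 11101
1s count = 4

even parity (4 ones in 11101)


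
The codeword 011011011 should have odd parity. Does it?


Number of 1s: 6

No, parity error (6 ones)


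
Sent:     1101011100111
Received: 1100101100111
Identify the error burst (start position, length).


XOR: 0001110000000

Burst at position 3, length 3


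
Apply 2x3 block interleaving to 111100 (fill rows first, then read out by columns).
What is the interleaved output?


Matrix:
  111
  100
Read columns: 111010

111010


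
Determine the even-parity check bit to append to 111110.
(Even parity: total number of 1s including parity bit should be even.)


Number of 1s in data: 5
Parity bit: 1

1


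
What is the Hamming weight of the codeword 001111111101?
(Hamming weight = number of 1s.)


Counting 1s in 001111111101

9


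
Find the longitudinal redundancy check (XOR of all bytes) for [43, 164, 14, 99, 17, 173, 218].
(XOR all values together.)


XOR chain: 43 ^ 164 ^ 14 ^ 99 ^ 17 ^ 173 ^ 218 = 132

132


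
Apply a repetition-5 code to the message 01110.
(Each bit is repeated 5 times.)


Each bit -> 5 copies

0000011111111111111100000


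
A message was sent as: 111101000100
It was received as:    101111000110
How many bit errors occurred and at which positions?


XOR: 010010000010

3 error(s) at position(s): 1, 4, 10


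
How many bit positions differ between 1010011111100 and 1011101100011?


XOR: 0001110011111
Count of 1s: 8

8


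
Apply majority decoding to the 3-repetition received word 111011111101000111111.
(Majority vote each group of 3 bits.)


Groups: 111, 011, 111, 101, 000, 111, 111
Majority votes: 1111011

1111011


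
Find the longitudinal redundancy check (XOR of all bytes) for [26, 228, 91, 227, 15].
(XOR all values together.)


XOR chain: 26 ^ 228 ^ 91 ^ 227 ^ 15 = 73

73


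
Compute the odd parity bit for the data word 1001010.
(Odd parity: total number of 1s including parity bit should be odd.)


Number of 1s in data: 3
Parity bit: 0

0


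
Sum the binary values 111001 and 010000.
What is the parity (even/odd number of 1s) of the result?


111001 = 57
010000 = 16
Sum = 73 = 1001001
1s count = 3

odd parity (3 ones in 1001001)


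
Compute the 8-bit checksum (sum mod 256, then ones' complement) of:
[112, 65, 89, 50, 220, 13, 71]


Sum = 620 mod 256 = 108
Complement = 147

147


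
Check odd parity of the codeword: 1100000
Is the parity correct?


Number of 1s: 2

No, parity error (2 ones)


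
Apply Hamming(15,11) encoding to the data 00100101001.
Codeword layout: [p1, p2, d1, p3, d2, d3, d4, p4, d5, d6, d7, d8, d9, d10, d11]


Parity bits: p1=1, p2=1, p3=1, p4=1

110101010101001


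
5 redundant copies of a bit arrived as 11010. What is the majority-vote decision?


Ones: 3 out of 5
Threshold: 3

1 (3/5 voted 1)


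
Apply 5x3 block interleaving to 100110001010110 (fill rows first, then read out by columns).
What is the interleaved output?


Matrix:
  100
  110
  001
  010
  110
Read columns: 110010101100100

110010101100100


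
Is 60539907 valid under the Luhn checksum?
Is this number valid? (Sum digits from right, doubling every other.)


Luhn sum = 32
32 mod 10 = 2

Invalid (Luhn sum mod 10 = 2)


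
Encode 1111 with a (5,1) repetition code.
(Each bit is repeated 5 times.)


Each bit -> 5 copies

11111111111111111111


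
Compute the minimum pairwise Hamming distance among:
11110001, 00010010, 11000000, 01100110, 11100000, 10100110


Comparing all pairs, minimum distance: 1
Can detect 0 errors, correct 0 errors

1


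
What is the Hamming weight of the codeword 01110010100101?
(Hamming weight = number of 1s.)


Counting 1s in 01110010100101

7


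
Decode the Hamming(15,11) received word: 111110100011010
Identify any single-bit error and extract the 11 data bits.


Syndrome = 15: error at position 15

Data: 11010011011 (corrected bit 15)


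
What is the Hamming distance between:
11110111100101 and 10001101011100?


XOR: 01111010111001
Count of 1s: 9

9


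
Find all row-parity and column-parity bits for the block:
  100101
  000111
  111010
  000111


Row parities: 1101
Column parities: 011111

Row P: 1101, Col P: 011111, Corner: 1


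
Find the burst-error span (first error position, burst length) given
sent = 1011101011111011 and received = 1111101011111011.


XOR: 0100000000000000

Burst at position 1, length 1


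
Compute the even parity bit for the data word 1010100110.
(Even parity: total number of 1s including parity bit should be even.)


Number of 1s in data: 5
Parity bit: 1

1


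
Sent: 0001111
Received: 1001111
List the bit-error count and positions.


XOR: 1000000

1 error(s) at position(s): 0


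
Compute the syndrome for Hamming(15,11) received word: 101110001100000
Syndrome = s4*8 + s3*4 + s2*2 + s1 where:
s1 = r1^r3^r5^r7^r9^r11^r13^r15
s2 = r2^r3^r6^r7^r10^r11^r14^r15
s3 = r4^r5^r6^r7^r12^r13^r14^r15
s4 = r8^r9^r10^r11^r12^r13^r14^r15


s1=0, s2=0, s3=0, s4=0

Syndrome = 0 (no error)


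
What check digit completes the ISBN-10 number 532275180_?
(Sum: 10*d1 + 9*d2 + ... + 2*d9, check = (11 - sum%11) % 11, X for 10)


Weighted sum: 202
202 mod 11 = 4

Check digit: 7


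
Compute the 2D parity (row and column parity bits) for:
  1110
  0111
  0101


Row parities: 110
Column parities: 1100

Row P: 110, Col P: 1100, Corner: 0


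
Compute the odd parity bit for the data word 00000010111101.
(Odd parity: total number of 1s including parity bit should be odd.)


Number of 1s in data: 6
Parity bit: 1

1


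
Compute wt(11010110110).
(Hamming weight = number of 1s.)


Counting 1s in 11010110110

7


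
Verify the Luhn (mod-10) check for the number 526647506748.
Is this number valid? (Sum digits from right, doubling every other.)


Luhn sum = 54
54 mod 10 = 4

Invalid (Luhn sum mod 10 = 4)


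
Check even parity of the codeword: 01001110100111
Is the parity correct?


Number of 1s: 8

Yes, parity is correct (8 ones)


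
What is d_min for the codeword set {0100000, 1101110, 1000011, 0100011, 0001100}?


Comparing all pairs, minimum distance: 2
Can detect 1 errors, correct 0 errors

2


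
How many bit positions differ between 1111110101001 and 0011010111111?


XOR: 1100100010110
Count of 1s: 6

6


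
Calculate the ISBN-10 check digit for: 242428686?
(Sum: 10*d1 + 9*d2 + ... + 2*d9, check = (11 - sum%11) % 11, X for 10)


Weighted sum: 212
212 mod 11 = 3

Check digit: 8


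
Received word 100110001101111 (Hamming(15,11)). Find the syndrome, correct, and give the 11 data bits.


Syndrome = 3: error at position 3

Data: 11001101111 (corrected bit 3)


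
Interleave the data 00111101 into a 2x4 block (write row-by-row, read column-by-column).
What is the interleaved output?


Matrix:
  0011
  1101
Read columns: 01011011

01011011


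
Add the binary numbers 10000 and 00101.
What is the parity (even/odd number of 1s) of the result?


10000 = 16
00101 = 5
Sum = 21 = 10101
1s count = 3

odd parity (3 ones in 10101)


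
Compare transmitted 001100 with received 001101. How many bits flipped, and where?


XOR: 000001

1 error(s) at position(s): 5


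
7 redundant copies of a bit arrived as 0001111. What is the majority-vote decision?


Ones: 4 out of 7
Threshold: 4

1 (4/7 voted 1)


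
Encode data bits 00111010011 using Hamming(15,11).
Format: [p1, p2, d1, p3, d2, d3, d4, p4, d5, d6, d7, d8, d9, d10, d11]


Parity bits: p1=0, p2=1, p3=0, p4=0

010001101010011


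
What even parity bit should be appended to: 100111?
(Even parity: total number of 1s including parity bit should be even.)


Number of 1s in data: 4
Parity bit: 0

0


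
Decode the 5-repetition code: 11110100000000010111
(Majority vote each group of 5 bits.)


Groups: 11110, 10000, 00000, 10111
Majority votes: 1001

1001


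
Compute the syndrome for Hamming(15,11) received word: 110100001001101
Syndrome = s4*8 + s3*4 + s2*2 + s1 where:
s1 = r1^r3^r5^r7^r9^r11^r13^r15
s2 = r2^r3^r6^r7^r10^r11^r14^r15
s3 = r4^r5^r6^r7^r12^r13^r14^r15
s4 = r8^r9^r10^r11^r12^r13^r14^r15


s1=0, s2=0, s3=0, s4=0

Syndrome = 0 (no error)


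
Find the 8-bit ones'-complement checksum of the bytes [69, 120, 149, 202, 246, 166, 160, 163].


Sum = 1275 mod 256 = 251
Complement = 4

4


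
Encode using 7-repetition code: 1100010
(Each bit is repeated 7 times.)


Each bit -> 7 copies

1111111111111100000000000000000000011111110000000


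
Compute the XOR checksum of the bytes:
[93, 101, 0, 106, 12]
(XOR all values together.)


XOR chain: 93 ^ 101 ^ 0 ^ 106 ^ 12 = 94

94


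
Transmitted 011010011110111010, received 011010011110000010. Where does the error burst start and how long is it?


XOR: 000000000000111000

Burst at position 12, length 3


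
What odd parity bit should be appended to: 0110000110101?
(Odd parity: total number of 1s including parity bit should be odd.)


Number of 1s in data: 6
Parity bit: 1

1


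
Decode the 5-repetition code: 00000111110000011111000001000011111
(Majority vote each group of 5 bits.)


Groups: 00000, 11111, 00000, 11111, 00000, 10000, 11111
Majority votes: 0101001

0101001


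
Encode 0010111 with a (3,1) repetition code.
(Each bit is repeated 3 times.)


Each bit -> 3 copies

000000111000111111111


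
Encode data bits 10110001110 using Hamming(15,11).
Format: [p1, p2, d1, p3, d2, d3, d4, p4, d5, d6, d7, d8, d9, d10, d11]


Parity bits: p1=1, p2=0, p3=1, p4=1

101101110001110


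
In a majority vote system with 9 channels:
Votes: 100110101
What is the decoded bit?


Ones: 5 out of 9
Threshold: 5

1 (5/9 voted 1)


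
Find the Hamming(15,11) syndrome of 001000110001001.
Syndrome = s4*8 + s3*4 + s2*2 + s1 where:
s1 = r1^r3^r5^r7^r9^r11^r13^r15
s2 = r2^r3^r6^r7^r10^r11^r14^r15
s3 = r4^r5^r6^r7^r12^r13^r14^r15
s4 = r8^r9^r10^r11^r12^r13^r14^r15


s1=1, s2=1, s3=1, s4=1

Syndrome = 15 (error at position 15)


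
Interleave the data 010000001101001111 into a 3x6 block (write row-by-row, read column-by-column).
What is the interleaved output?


Matrix:
  010000
  001101
  001111
Read columns: 000100011011001011

000100011011001011


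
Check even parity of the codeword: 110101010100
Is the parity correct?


Number of 1s: 6

Yes, parity is correct (6 ones)


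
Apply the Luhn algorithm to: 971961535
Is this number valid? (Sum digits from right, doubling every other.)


Luhn sum = 48
48 mod 10 = 8

Invalid (Luhn sum mod 10 = 8)


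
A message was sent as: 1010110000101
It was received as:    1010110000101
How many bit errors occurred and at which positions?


XOR: 0000000000000

0 errors (received matches sent)


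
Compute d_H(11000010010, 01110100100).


XOR: 10110110110
Count of 1s: 7

7


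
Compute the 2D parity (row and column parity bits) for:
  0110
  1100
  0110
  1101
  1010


Row parities: 00010
Column parities: 1011

Row P: 00010, Col P: 1011, Corner: 1


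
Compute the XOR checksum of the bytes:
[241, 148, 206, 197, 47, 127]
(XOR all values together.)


XOR chain: 241 ^ 148 ^ 206 ^ 197 ^ 47 ^ 127 = 62

62


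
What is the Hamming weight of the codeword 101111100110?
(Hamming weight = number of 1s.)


Counting 1s in 101111100110

8


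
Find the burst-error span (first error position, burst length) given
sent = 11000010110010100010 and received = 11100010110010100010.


XOR: 00100000000000000000

Burst at position 2, length 1


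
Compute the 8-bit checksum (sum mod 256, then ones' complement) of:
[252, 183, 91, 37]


Sum = 563 mod 256 = 51
Complement = 204

204


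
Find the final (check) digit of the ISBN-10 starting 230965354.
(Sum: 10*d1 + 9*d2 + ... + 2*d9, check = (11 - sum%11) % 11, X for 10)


Weighted sum: 206
206 mod 11 = 8

Check digit: 3


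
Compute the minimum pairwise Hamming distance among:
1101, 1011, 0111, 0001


Comparing all pairs, minimum distance: 2
Can detect 1 errors, correct 0 errors

2


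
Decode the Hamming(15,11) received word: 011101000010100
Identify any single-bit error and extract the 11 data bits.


Syndrome = 5: error at position 5

Data: 11100010100 (corrected bit 5)


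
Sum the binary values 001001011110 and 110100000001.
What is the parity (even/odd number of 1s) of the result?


001001011110 = 606
110100000001 = 3329
Sum = 3935 = 111101011111
1s count = 10

even parity (10 ones in 111101011111)


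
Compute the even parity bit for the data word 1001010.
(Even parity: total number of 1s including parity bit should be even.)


Number of 1s in data: 3
Parity bit: 1

1


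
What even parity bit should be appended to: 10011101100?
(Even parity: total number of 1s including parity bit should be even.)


Number of 1s in data: 6
Parity bit: 0

0


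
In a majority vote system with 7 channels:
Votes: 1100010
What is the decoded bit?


Ones: 3 out of 7
Threshold: 4

0 (3/7 voted 1)


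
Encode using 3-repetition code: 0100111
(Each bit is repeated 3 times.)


Each bit -> 3 copies

000111000000111111111


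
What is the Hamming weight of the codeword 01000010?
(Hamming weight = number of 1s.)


Counting 1s in 01000010

2


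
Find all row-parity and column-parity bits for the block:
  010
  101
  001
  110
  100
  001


Row parities: 101011
Column parities: 101

Row P: 101011, Col P: 101, Corner: 0


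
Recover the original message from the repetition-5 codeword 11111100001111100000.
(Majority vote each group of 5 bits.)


Groups: 11111, 10000, 11111, 00000
Majority votes: 1010

1010


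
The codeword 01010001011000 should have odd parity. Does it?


Number of 1s: 5

Yes, parity is correct (5 ones)


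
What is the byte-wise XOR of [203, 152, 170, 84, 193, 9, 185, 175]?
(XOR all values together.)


XOR chain: 203 ^ 152 ^ 170 ^ 84 ^ 193 ^ 9 ^ 185 ^ 175 = 115

115


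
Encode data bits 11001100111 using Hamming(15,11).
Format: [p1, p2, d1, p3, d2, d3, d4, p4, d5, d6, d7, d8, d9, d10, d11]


Parity bits: p1=1, p2=0, p3=0, p4=1

101010011100111


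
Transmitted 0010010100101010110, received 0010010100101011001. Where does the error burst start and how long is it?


XOR: 0000000000000001111

Burst at position 15, length 4


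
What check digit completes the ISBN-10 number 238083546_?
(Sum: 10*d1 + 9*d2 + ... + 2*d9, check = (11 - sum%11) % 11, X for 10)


Weighted sum: 218
218 mod 11 = 9

Check digit: 2


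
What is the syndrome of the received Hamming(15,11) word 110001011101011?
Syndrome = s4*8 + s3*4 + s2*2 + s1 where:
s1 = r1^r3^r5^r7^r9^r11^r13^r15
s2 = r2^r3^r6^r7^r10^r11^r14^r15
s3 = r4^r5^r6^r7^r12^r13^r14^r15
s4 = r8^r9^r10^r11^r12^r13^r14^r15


s1=1, s2=1, s3=0, s4=0

Syndrome = 3 (error at position 3)


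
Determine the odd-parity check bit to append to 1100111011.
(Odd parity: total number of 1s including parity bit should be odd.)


Number of 1s in data: 7
Parity bit: 0

0


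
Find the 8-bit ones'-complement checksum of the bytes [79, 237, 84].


Sum = 400 mod 256 = 144
Complement = 111

111


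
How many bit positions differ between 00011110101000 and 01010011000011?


XOR: 01001101101011
Count of 1s: 8

8


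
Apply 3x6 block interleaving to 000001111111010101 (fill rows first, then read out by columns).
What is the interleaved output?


Matrix:
  000001
  111111
  010101
Read columns: 010011010011010111

010011010011010111


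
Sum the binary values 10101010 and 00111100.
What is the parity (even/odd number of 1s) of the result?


10101010 = 170
00111100 = 60
Sum = 230 = 11100110
1s count = 5

odd parity (5 ones in 11100110)


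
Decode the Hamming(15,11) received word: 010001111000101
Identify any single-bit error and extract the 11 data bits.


Syndrome = 0: no error detected

Data: 00111000101 (no errors)


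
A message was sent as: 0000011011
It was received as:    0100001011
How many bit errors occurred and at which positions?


XOR: 0100010000

2 error(s) at position(s): 1, 5


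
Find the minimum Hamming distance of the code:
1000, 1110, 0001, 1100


Comparing all pairs, minimum distance: 1
Can detect 0 errors, correct 0 errors

1


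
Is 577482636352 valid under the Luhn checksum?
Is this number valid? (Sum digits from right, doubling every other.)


Luhn sum = 41
41 mod 10 = 1

Invalid (Luhn sum mod 10 = 1)


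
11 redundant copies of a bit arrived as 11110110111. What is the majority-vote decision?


Ones: 9 out of 11
Threshold: 6

1 (9/11 voted 1)


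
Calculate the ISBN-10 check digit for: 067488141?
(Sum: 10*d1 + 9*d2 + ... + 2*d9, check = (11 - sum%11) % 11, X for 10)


Weighted sum: 244
244 mod 11 = 2

Check digit: 9


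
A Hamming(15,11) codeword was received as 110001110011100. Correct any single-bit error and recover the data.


Syndrome = 0: no error detected

Data: 00110011100 (no errors)


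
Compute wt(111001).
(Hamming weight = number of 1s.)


Counting 1s in 111001

4


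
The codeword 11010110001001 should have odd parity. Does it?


Number of 1s: 7

Yes, parity is correct (7 ones)


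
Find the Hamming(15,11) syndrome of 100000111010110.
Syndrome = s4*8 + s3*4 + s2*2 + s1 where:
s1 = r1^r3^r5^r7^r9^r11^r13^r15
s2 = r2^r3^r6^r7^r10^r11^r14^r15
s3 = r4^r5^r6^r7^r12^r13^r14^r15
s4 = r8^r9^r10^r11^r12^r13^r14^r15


s1=1, s2=1, s3=1, s4=1

Syndrome = 15 (error at position 15)


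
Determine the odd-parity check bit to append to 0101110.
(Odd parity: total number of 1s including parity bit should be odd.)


Number of 1s in data: 4
Parity bit: 1

1


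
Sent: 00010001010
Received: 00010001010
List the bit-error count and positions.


XOR: 00000000000

0 errors (received matches sent)


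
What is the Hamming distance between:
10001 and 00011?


XOR: 10010
Count of 1s: 2

2


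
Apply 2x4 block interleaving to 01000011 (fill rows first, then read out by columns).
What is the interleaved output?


Matrix:
  0100
  0011
Read columns: 00100101

00100101


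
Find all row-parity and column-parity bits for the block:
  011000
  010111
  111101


Row parities: 001
Column parities: 110010

Row P: 001, Col P: 110010, Corner: 1


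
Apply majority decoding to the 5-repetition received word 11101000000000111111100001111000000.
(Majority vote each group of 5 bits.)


Groups: 11101, 00000, 00001, 11111, 10000, 11110, 00000
Majority votes: 1001010

1001010


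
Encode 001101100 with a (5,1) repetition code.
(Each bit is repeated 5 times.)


Each bit -> 5 copies

000000000011111111110000011111111110000000000


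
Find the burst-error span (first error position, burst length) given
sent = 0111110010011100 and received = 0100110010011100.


XOR: 0011000000000000

Burst at position 2, length 2


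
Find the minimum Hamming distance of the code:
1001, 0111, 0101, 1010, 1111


Comparing all pairs, minimum distance: 1
Can detect 0 errors, correct 0 errors

1


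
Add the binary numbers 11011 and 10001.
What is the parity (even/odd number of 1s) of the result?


11011 = 27
10001 = 17
Sum = 44 = 101100
1s count = 3

odd parity (3 ones in 101100)


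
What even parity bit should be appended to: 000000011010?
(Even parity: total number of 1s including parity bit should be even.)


Number of 1s in data: 3
Parity bit: 1

1


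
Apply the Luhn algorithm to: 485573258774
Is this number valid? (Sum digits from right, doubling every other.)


Luhn sum = 62
62 mod 10 = 2

Invalid (Luhn sum mod 10 = 2)


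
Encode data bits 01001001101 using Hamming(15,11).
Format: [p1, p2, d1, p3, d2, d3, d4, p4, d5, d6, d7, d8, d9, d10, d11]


Parity bits: p1=0, p2=1, p3=0, p4=0

010010001001101


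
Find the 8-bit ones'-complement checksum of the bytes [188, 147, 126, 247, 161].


Sum = 869 mod 256 = 101
Complement = 154

154
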